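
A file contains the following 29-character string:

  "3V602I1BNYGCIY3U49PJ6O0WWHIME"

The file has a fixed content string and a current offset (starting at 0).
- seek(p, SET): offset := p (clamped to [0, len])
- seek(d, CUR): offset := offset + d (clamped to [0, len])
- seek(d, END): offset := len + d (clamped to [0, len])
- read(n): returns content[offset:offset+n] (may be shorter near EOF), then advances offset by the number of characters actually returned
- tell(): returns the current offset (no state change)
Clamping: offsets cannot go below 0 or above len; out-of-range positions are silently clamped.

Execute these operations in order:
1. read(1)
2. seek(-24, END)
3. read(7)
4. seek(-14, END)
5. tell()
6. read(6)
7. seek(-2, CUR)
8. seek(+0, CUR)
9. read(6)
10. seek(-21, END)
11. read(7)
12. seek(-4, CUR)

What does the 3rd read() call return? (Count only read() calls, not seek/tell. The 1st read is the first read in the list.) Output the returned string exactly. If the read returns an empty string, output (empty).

Answer: U49PJ6

Derivation:
After 1 (read(1)): returned '3', offset=1
After 2 (seek(-24, END)): offset=5
After 3 (read(7)): returned 'I1BNYGC', offset=12
After 4 (seek(-14, END)): offset=15
After 5 (tell()): offset=15
After 6 (read(6)): returned 'U49PJ6', offset=21
After 7 (seek(-2, CUR)): offset=19
After 8 (seek(+0, CUR)): offset=19
After 9 (read(6)): returned 'J6O0WW', offset=25
After 10 (seek(-21, END)): offset=8
After 11 (read(7)): returned 'NYGCIY3', offset=15
After 12 (seek(-4, CUR)): offset=11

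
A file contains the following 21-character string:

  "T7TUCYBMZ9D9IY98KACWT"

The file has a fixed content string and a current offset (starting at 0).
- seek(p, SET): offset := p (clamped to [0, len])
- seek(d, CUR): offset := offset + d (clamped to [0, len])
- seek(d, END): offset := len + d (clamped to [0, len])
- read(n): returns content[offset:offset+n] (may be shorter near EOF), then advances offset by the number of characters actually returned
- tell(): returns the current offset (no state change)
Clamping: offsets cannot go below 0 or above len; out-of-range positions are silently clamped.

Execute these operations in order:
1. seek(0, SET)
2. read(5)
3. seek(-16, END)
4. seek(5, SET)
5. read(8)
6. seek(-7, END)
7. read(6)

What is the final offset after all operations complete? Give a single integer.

Answer: 20

Derivation:
After 1 (seek(0, SET)): offset=0
After 2 (read(5)): returned 'T7TUC', offset=5
After 3 (seek(-16, END)): offset=5
After 4 (seek(5, SET)): offset=5
After 5 (read(8)): returned 'YBMZ9D9I', offset=13
After 6 (seek(-7, END)): offset=14
After 7 (read(6)): returned '98KACW', offset=20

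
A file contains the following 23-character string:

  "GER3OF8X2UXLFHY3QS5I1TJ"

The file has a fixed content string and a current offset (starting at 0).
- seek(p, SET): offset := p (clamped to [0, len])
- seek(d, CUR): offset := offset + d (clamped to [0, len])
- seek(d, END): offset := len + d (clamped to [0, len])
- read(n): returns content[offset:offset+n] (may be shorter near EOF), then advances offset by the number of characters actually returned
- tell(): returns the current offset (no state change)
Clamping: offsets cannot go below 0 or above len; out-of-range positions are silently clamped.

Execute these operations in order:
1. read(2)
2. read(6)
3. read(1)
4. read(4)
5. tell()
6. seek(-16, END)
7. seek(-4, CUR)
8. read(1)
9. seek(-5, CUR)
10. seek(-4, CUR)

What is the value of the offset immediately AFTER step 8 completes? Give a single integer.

Answer: 4

Derivation:
After 1 (read(2)): returned 'GE', offset=2
After 2 (read(6)): returned 'R3OF8X', offset=8
After 3 (read(1)): returned '2', offset=9
After 4 (read(4)): returned 'UXLF', offset=13
After 5 (tell()): offset=13
After 6 (seek(-16, END)): offset=7
After 7 (seek(-4, CUR)): offset=3
After 8 (read(1)): returned '3', offset=4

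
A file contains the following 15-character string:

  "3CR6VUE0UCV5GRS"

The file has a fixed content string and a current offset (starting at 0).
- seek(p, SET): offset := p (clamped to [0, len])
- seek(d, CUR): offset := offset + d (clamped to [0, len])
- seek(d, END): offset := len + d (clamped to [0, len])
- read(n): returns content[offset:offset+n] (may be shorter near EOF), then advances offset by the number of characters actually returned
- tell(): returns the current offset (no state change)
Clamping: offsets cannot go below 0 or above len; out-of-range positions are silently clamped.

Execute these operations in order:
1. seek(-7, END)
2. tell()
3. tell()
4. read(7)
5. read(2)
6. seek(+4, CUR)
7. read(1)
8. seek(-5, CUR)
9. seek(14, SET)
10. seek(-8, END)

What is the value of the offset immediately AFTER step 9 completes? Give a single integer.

After 1 (seek(-7, END)): offset=8
After 2 (tell()): offset=8
After 3 (tell()): offset=8
After 4 (read(7)): returned 'UCV5GRS', offset=15
After 5 (read(2)): returned '', offset=15
After 6 (seek(+4, CUR)): offset=15
After 7 (read(1)): returned '', offset=15
After 8 (seek(-5, CUR)): offset=10
After 9 (seek(14, SET)): offset=14

Answer: 14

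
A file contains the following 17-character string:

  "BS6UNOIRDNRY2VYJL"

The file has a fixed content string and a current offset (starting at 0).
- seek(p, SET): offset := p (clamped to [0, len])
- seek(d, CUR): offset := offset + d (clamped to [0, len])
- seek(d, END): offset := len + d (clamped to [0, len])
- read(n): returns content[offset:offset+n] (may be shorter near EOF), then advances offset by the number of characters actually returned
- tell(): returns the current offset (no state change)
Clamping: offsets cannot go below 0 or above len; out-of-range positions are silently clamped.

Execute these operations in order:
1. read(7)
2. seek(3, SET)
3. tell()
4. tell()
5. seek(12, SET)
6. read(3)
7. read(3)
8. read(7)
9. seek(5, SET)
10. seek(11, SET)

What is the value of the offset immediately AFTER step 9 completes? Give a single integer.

After 1 (read(7)): returned 'BS6UNOI', offset=7
After 2 (seek(3, SET)): offset=3
After 3 (tell()): offset=3
After 4 (tell()): offset=3
After 5 (seek(12, SET)): offset=12
After 6 (read(3)): returned '2VY', offset=15
After 7 (read(3)): returned 'JL', offset=17
After 8 (read(7)): returned '', offset=17
After 9 (seek(5, SET)): offset=5

Answer: 5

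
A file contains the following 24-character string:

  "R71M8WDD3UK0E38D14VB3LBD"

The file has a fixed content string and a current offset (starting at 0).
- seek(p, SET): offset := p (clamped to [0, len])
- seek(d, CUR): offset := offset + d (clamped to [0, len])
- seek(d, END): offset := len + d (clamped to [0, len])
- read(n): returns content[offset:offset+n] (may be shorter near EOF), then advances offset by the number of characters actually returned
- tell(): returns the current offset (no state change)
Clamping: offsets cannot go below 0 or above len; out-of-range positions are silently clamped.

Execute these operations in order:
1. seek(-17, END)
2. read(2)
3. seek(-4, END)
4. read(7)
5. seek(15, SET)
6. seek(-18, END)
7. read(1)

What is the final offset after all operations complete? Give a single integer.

Answer: 7

Derivation:
After 1 (seek(-17, END)): offset=7
After 2 (read(2)): returned 'D3', offset=9
After 3 (seek(-4, END)): offset=20
After 4 (read(7)): returned '3LBD', offset=24
After 5 (seek(15, SET)): offset=15
After 6 (seek(-18, END)): offset=6
After 7 (read(1)): returned 'D', offset=7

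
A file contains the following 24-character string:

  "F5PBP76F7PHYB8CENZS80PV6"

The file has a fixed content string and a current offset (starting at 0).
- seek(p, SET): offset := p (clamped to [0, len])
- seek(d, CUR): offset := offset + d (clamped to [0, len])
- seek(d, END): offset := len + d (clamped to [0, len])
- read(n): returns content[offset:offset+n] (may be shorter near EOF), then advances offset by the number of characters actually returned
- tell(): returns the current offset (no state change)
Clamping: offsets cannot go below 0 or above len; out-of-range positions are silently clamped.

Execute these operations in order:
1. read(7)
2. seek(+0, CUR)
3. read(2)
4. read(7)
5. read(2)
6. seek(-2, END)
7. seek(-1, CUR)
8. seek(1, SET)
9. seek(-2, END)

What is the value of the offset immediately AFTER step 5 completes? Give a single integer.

Answer: 18

Derivation:
After 1 (read(7)): returned 'F5PBP76', offset=7
After 2 (seek(+0, CUR)): offset=7
After 3 (read(2)): returned 'F7', offset=9
After 4 (read(7)): returned 'PHYB8CE', offset=16
After 5 (read(2)): returned 'NZ', offset=18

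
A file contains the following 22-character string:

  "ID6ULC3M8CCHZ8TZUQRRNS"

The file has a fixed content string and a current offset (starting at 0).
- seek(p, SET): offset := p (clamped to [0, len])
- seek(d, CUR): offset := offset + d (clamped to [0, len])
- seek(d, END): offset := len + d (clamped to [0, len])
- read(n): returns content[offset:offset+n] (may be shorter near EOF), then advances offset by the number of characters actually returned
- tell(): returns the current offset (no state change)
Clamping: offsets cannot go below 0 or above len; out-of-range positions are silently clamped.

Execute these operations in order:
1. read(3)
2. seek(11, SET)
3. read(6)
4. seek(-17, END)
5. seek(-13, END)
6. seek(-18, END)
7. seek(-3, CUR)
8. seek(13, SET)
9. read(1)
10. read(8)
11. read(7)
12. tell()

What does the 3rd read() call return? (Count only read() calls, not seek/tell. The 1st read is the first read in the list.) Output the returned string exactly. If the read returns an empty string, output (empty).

Answer: 8

Derivation:
After 1 (read(3)): returned 'ID6', offset=3
After 2 (seek(11, SET)): offset=11
After 3 (read(6)): returned 'HZ8TZU', offset=17
After 4 (seek(-17, END)): offset=5
After 5 (seek(-13, END)): offset=9
After 6 (seek(-18, END)): offset=4
After 7 (seek(-3, CUR)): offset=1
After 8 (seek(13, SET)): offset=13
After 9 (read(1)): returned '8', offset=14
After 10 (read(8)): returned 'TZUQRRNS', offset=22
After 11 (read(7)): returned '', offset=22
After 12 (tell()): offset=22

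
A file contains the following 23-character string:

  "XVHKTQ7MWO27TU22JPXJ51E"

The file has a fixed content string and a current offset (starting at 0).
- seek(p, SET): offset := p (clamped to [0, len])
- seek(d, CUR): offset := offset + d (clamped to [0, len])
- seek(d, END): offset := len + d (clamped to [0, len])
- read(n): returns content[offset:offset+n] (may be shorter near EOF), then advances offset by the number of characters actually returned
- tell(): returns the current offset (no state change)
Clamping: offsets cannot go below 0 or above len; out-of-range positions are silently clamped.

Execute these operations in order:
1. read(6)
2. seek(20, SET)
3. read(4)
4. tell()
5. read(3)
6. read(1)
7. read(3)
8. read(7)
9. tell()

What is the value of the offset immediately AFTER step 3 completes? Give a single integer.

After 1 (read(6)): returned 'XVHKTQ', offset=6
After 2 (seek(20, SET)): offset=20
After 3 (read(4)): returned '51E', offset=23

Answer: 23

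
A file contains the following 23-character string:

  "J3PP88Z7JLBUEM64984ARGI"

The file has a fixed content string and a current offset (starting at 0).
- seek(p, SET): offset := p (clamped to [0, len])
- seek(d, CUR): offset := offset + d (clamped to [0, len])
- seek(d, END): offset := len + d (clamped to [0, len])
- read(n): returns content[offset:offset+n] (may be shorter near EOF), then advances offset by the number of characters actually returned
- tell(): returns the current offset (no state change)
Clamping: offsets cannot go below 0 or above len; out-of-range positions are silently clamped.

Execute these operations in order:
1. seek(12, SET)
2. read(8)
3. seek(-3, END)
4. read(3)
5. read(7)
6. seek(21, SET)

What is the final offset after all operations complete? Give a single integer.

Answer: 21

Derivation:
After 1 (seek(12, SET)): offset=12
After 2 (read(8)): returned 'EM64984A', offset=20
After 3 (seek(-3, END)): offset=20
After 4 (read(3)): returned 'RGI', offset=23
After 5 (read(7)): returned '', offset=23
After 6 (seek(21, SET)): offset=21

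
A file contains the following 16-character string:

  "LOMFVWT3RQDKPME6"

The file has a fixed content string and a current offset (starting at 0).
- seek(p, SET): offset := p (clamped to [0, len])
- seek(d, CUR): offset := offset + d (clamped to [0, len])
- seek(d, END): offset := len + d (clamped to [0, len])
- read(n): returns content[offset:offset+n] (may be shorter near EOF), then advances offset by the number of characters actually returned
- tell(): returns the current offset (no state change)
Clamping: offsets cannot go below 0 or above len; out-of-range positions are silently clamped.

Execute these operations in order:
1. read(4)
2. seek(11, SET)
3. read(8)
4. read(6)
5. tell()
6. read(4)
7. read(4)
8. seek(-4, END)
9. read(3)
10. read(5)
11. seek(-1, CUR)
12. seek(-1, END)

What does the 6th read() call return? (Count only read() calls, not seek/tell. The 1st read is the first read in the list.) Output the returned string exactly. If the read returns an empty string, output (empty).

Answer: PME

Derivation:
After 1 (read(4)): returned 'LOMF', offset=4
After 2 (seek(11, SET)): offset=11
After 3 (read(8)): returned 'KPME6', offset=16
After 4 (read(6)): returned '', offset=16
After 5 (tell()): offset=16
After 6 (read(4)): returned '', offset=16
After 7 (read(4)): returned '', offset=16
After 8 (seek(-4, END)): offset=12
After 9 (read(3)): returned 'PME', offset=15
After 10 (read(5)): returned '6', offset=16
After 11 (seek(-1, CUR)): offset=15
After 12 (seek(-1, END)): offset=15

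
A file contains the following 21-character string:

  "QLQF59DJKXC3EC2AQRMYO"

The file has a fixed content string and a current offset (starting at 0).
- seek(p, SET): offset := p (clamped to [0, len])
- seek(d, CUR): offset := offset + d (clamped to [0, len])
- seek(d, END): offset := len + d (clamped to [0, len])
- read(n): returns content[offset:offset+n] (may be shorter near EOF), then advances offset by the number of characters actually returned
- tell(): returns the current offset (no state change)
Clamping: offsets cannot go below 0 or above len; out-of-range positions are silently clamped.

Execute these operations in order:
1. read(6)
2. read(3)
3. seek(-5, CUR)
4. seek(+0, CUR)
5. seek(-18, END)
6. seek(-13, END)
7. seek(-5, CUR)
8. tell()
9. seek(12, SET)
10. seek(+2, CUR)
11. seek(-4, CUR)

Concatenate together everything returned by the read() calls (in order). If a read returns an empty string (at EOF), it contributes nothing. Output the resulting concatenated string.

Answer: QLQF59DJK

Derivation:
After 1 (read(6)): returned 'QLQF59', offset=6
After 2 (read(3)): returned 'DJK', offset=9
After 3 (seek(-5, CUR)): offset=4
After 4 (seek(+0, CUR)): offset=4
After 5 (seek(-18, END)): offset=3
After 6 (seek(-13, END)): offset=8
After 7 (seek(-5, CUR)): offset=3
After 8 (tell()): offset=3
After 9 (seek(12, SET)): offset=12
After 10 (seek(+2, CUR)): offset=14
After 11 (seek(-4, CUR)): offset=10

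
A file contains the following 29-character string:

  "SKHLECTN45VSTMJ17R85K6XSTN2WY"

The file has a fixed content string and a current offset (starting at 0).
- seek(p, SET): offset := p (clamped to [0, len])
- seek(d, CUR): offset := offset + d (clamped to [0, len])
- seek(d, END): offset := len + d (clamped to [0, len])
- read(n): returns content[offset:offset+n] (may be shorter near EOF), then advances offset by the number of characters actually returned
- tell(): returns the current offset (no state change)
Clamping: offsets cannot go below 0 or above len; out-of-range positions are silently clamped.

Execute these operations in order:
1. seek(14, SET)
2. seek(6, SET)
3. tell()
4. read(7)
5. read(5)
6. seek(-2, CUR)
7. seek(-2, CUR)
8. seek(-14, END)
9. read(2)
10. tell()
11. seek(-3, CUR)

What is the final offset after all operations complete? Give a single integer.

Answer: 14

Derivation:
After 1 (seek(14, SET)): offset=14
After 2 (seek(6, SET)): offset=6
After 3 (tell()): offset=6
After 4 (read(7)): returned 'TN45VST', offset=13
After 5 (read(5)): returned 'MJ17R', offset=18
After 6 (seek(-2, CUR)): offset=16
After 7 (seek(-2, CUR)): offset=14
After 8 (seek(-14, END)): offset=15
After 9 (read(2)): returned '17', offset=17
After 10 (tell()): offset=17
After 11 (seek(-3, CUR)): offset=14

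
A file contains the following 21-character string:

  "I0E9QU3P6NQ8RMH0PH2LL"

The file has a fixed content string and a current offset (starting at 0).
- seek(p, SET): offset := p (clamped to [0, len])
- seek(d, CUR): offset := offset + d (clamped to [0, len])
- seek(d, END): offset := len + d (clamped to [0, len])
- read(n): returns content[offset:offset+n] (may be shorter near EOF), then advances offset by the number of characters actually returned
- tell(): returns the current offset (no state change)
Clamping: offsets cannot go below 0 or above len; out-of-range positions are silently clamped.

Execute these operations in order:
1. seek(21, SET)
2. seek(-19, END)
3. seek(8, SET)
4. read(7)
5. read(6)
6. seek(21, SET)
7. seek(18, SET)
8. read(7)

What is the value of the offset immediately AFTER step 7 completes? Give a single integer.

Answer: 18

Derivation:
After 1 (seek(21, SET)): offset=21
After 2 (seek(-19, END)): offset=2
After 3 (seek(8, SET)): offset=8
After 4 (read(7)): returned '6NQ8RMH', offset=15
After 5 (read(6)): returned '0PH2LL', offset=21
After 6 (seek(21, SET)): offset=21
After 7 (seek(18, SET)): offset=18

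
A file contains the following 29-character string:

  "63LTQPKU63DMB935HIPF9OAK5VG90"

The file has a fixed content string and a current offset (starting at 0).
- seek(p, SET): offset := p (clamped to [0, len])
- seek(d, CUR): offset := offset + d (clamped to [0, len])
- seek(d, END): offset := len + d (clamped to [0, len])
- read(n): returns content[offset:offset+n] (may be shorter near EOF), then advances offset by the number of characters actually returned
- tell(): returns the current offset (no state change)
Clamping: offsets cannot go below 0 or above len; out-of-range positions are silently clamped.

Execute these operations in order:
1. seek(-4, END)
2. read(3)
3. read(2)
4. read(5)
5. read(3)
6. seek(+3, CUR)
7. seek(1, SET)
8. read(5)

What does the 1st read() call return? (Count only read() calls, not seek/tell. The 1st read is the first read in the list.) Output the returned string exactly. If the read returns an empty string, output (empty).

Answer: VG9

Derivation:
After 1 (seek(-4, END)): offset=25
After 2 (read(3)): returned 'VG9', offset=28
After 3 (read(2)): returned '0', offset=29
After 4 (read(5)): returned '', offset=29
After 5 (read(3)): returned '', offset=29
After 6 (seek(+3, CUR)): offset=29
After 7 (seek(1, SET)): offset=1
After 8 (read(5)): returned '3LTQP', offset=6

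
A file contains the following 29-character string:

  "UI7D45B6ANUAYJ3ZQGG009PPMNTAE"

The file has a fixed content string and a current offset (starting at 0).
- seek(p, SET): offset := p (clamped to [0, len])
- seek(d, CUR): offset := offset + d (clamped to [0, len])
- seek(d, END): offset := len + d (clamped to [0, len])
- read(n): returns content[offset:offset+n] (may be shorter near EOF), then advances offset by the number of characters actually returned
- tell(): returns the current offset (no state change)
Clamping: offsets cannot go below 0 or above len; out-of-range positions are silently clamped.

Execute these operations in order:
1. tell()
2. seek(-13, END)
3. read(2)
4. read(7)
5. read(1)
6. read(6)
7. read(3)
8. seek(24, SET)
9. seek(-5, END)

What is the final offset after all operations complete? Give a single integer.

After 1 (tell()): offset=0
After 2 (seek(-13, END)): offset=16
After 3 (read(2)): returned 'QG', offset=18
After 4 (read(7)): returned 'G009PPM', offset=25
After 5 (read(1)): returned 'N', offset=26
After 6 (read(6)): returned 'TAE', offset=29
After 7 (read(3)): returned '', offset=29
After 8 (seek(24, SET)): offset=24
After 9 (seek(-5, END)): offset=24

Answer: 24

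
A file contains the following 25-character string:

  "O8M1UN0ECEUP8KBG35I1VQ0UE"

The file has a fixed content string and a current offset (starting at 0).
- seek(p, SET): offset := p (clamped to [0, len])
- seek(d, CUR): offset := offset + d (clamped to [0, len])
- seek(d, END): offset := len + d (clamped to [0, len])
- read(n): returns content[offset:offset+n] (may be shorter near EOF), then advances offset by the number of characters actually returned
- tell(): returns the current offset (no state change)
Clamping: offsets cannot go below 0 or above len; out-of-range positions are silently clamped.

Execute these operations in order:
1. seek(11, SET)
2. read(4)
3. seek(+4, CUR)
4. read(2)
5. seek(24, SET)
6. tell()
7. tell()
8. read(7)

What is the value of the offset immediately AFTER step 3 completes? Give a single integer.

Answer: 19

Derivation:
After 1 (seek(11, SET)): offset=11
After 2 (read(4)): returned 'P8KB', offset=15
After 3 (seek(+4, CUR)): offset=19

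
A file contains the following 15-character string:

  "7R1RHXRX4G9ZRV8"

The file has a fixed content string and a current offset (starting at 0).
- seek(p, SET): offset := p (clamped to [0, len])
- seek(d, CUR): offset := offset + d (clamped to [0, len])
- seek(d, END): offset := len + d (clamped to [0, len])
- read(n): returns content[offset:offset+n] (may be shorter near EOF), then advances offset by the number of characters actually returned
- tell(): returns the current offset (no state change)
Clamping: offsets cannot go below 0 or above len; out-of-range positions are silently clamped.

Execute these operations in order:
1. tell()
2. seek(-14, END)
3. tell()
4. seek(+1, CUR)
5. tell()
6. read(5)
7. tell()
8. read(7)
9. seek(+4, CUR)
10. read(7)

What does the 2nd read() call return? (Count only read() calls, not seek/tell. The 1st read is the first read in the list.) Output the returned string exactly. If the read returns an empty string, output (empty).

Answer: X4G9ZRV

Derivation:
After 1 (tell()): offset=0
After 2 (seek(-14, END)): offset=1
After 3 (tell()): offset=1
After 4 (seek(+1, CUR)): offset=2
After 5 (tell()): offset=2
After 6 (read(5)): returned '1RHXR', offset=7
After 7 (tell()): offset=7
After 8 (read(7)): returned 'X4G9ZRV', offset=14
After 9 (seek(+4, CUR)): offset=15
After 10 (read(7)): returned '', offset=15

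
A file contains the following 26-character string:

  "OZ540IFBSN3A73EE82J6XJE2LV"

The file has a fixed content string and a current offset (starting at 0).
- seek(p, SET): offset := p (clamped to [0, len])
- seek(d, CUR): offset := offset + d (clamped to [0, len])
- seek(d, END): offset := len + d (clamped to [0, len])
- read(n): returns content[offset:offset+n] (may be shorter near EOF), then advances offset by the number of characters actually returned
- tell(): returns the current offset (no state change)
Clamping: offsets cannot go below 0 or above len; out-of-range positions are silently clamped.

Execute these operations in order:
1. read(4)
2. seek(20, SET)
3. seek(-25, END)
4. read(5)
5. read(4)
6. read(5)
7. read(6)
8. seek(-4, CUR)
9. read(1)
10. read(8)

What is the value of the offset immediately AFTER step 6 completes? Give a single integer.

After 1 (read(4)): returned 'OZ54', offset=4
After 2 (seek(20, SET)): offset=20
After 3 (seek(-25, END)): offset=1
After 4 (read(5)): returned 'Z540I', offset=6
After 5 (read(4)): returned 'FBSN', offset=10
After 6 (read(5)): returned '3A73E', offset=15

Answer: 15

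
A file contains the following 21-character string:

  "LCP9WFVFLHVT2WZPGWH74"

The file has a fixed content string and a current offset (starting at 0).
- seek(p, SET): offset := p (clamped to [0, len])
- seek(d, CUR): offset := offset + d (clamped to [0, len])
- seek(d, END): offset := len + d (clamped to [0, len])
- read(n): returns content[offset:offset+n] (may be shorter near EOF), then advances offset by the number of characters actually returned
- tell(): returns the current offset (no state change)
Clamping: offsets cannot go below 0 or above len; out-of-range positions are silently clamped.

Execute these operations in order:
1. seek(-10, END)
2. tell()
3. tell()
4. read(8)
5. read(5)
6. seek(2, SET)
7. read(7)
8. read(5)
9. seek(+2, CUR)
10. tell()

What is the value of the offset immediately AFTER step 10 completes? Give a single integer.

Answer: 16

Derivation:
After 1 (seek(-10, END)): offset=11
After 2 (tell()): offset=11
After 3 (tell()): offset=11
After 4 (read(8)): returned 'T2WZPGWH', offset=19
After 5 (read(5)): returned '74', offset=21
After 6 (seek(2, SET)): offset=2
After 7 (read(7)): returned 'P9WFVFL', offset=9
After 8 (read(5)): returned 'HVT2W', offset=14
After 9 (seek(+2, CUR)): offset=16
After 10 (tell()): offset=16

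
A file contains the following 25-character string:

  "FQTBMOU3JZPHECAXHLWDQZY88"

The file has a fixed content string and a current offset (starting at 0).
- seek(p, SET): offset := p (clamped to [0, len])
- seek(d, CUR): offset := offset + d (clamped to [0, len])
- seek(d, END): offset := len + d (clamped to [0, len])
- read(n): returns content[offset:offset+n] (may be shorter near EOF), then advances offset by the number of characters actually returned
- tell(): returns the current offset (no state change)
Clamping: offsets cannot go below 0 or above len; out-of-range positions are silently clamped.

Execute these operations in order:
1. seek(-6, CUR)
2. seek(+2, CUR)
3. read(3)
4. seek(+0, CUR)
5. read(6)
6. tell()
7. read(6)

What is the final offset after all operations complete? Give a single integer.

After 1 (seek(-6, CUR)): offset=0
After 2 (seek(+2, CUR)): offset=2
After 3 (read(3)): returned 'TBM', offset=5
After 4 (seek(+0, CUR)): offset=5
After 5 (read(6)): returned 'OU3JZP', offset=11
After 6 (tell()): offset=11
After 7 (read(6)): returned 'HECAXH', offset=17

Answer: 17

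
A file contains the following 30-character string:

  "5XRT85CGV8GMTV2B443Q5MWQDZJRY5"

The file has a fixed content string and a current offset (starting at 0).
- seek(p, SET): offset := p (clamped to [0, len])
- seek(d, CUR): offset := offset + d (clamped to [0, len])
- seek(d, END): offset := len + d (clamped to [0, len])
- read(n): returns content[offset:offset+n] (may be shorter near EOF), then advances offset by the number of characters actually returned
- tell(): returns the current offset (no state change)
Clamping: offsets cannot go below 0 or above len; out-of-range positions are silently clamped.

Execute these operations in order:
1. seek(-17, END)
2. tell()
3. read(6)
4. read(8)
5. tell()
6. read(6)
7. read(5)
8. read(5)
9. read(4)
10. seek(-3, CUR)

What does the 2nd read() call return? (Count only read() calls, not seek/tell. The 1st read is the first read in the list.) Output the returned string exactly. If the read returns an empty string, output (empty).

After 1 (seek(-17, END)): offset=13
After 2 (tell()): offset=13
After 3 (read(6)): returned 'V2B443', offset=19
After 4 (read(8)): returned 'Q5MWQDZJ', offset=27
After 5 (tell()): offset=27
After 6 (read(6)): returned 'RY5', offset=30
After 7 (read(5)): returned '', offset=30
After 8 (read(5)): returned '', offset=30
After 9 (read(4)): returned '', offset=30
After 10 (seek(-3, CUR)): offset=27

Answer: Q5MWQDZJ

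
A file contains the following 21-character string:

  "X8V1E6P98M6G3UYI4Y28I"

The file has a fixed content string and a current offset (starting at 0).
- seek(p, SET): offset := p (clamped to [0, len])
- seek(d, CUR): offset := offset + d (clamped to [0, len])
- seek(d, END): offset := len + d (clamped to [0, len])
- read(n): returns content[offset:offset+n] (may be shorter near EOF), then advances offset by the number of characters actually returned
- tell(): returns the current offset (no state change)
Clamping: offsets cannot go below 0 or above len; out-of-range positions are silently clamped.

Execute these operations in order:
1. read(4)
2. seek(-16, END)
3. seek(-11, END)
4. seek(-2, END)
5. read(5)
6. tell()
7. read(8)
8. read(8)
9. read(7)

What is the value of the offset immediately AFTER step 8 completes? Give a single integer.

Answer: 21

Derivation:
After 1 (read(4)): returned 'X8V1', offset=4
After 2 (seek(-16, END)): offset=5
After 3 (seek(-11, END)): offset=10
After 4 (seek(-2, END)): offset=19
After 5 (read(5)): returned '8I', offset=21
After 6 (tell()): offset=21
After 7 (read(8)): returned '', offset=21
After 8 (read(8)): returned '', offset=21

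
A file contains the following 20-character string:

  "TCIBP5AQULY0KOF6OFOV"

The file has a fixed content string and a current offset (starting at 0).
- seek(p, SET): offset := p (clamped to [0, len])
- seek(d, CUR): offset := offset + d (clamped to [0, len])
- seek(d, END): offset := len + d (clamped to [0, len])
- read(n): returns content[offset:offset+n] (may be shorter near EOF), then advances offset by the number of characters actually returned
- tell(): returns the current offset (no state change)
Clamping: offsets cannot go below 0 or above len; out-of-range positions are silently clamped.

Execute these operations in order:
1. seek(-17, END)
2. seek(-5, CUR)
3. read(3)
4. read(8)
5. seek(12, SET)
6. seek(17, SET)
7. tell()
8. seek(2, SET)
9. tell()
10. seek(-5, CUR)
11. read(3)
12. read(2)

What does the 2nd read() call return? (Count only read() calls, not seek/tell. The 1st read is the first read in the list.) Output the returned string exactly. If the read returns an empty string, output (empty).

Answer: BP5AQULY

Derivation:
After 1 (seek(-17, END)): offset=3
After 2 (seek(-5, CUR)): offset=0
After 3 (read(3)): returned 'TCI', offset=3
After 4 (read(8)): returned 'BP5AQULY', offset=11
After 5 (seek(12, SET)): offset=12
After 6 (seek(17, SET)): offset=17
After 7 (tell()): offset=17
After 8 (seek(2, SET)): offset=2
After 9 (tell()): offset=2
After 10 (seek(-5, CUR)): offset=0
After 11 (read(3)): returned 'TCI', offset=3
After 12 (read(2)): returned 'BP', offset=5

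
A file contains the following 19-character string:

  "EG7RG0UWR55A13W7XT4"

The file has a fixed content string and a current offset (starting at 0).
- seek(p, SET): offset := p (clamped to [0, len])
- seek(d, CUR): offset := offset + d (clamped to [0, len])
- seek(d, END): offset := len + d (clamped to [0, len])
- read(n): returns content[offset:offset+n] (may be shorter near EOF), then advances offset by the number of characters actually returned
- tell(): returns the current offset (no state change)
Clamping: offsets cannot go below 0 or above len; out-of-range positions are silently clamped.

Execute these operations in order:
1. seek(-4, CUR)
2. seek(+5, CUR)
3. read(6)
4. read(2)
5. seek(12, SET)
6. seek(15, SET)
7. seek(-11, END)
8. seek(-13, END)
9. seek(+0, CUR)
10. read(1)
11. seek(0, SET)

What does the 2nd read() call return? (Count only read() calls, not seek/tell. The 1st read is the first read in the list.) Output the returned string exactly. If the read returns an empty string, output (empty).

After 1 (seek(-4, CUR)): offset=0
After 2 (seek(+5, CUR)): offset=5
After 3 (read(6)): returned '0UWR55', offset=11
After 4 (read(2)): returned 'A1', offset=13
After 5 (seek(12, SET)): offset=12
After 6 (seek(15, SET)): offset=15
After 7 (seek(-11, END)): offset=8
After 8 (seek(-13, END)): offset=6
After 9 (seek(+0, CUR)): offset=6
After 10 (read(1)): returned 'U', offset=7
After 11 (seek(0, SET)): offset=0

Answer: A1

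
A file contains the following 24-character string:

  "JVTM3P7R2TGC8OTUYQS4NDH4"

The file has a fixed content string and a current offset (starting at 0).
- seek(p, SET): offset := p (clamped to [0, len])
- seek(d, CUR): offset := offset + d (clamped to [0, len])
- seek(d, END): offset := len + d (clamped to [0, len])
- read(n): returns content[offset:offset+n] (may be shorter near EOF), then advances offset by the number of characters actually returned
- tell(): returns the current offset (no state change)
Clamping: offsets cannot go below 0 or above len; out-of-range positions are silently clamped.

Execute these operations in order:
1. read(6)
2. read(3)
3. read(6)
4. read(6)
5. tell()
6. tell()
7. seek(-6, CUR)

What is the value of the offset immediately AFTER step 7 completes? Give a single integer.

Answer: 15

Derivation:
After 1 (read(6)): returned 'JVTM3P', offset=6
After 2 (read(3)): returned '7R2', offset=9
After 3 (read(6)): returned 'TGC8OT', offset=15
After 4 (read(6)): returned 'UYQS4N', offset=21
After 5 (tell()): offset=21
After 6 (tell()): offset=21
After 7 (seek(-6, CUR)): offset=15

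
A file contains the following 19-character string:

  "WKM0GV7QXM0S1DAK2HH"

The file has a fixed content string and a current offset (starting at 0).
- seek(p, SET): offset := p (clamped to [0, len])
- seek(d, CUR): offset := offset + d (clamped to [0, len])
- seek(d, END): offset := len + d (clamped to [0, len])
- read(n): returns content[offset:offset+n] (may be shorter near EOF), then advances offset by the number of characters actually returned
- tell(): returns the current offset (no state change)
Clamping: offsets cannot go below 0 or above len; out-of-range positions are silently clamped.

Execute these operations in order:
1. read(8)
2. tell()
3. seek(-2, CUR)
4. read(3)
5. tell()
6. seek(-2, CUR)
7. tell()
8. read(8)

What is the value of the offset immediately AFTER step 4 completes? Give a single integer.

After 1 (read(8)): returned 'WKM0GV7Q', offset=8
After 2 (tell()): offset=8
After 3 (seek(-2, CUR)): offset=6
After 4 (read(3)): returned '7QX', offset=9

Answer: 9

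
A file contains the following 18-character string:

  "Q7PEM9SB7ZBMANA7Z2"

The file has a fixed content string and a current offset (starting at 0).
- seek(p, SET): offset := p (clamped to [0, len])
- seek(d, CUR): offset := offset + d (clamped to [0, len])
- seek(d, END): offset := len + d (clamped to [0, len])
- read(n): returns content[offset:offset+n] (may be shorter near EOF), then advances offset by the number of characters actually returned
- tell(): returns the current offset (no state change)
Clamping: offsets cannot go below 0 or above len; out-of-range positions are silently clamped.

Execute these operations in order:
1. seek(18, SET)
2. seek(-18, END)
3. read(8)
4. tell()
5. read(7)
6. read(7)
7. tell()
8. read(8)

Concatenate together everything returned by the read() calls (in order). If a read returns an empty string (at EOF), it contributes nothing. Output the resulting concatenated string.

After 1 (seek(18, SET)): offset=18
After 2 (seek(-18, END)): offset=0
After 3 (read(8)): returned 'Q7PEM9SB', offset=8
After 4 (tell()): offset=8
After 5 (read(7)): returned '7ZBMANA', offset=15
After 6 (read(7)): returned '7Z2', offset=18
After 7 (tell()): offset=18
After 8 (read(8)): returned '', offset=18

Answer: Q7PEM9SB7ZBMANA7Z2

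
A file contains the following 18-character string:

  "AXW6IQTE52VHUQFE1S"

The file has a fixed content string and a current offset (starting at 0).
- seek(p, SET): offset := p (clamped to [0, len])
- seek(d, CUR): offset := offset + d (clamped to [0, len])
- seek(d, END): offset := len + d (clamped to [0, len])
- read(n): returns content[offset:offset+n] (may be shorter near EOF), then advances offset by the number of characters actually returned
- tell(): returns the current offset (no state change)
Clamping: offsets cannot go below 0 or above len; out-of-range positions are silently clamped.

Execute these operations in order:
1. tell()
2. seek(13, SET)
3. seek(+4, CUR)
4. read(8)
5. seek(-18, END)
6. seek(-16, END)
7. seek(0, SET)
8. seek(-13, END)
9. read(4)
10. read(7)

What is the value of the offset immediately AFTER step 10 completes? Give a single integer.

After 1 (tell()): offset=0
After 2 (seek(13, SET)): offset=13
After 3 (seek(+4, CUR)): offset=17
After 4 (read(8)): returned 'S', offset=18
After 5 (seek(-18, END)): offset=0
After 6 (seek(-16, END)): offset=2
After 7 (seek(0, SET)): offset=0
After 8 (seek(-13, END)): offset=5
After 9 (read(4)): returned 'QTE5', offset=9
After 10 (read(7)): returned '2VHUQFE', offset=16

Answer: 16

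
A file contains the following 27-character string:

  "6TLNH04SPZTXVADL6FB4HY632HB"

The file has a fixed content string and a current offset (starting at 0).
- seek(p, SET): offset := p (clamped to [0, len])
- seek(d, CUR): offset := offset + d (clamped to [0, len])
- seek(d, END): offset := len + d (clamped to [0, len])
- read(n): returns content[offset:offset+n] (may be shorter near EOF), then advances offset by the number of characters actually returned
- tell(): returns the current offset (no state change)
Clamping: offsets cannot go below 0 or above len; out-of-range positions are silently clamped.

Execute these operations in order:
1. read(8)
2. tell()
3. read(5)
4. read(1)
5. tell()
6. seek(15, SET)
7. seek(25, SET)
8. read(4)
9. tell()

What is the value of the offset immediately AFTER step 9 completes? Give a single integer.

Answer: 27

Derivation:
After 1 (read(8)): returned '6TLNH04S', offset=8
After 2 (tell()): offset=8
After 3 (read(5)): returned 'PZTXV', offset=13
After 4 (read(1)): returned 'A', offset=14
After 5 (tell()): offset=14
After 6 (seek(15, SET)): offset=15
After 7 (seek(25, SET)): offset=25
After 8 (read(4)): returned 'HB', offset=27
After 9 (tell()): offset=27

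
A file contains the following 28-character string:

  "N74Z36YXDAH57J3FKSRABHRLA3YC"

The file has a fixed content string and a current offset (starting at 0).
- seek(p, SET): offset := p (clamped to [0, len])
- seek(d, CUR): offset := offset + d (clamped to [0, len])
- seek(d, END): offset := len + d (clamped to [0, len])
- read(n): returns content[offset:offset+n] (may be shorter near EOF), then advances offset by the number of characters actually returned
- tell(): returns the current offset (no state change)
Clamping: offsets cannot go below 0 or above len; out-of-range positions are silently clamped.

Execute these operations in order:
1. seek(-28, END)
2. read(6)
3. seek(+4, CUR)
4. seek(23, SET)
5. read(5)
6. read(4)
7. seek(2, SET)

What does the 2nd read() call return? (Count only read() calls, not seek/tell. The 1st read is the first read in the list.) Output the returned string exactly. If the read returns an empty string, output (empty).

Answer: LA3YC

Derivation:
After 1 (seek(-28, END)): offset=0
After 2 (read(6)): returned 'N74Z36', offset=6
After 3 (seek(+4, CUR)): offset=10
After 4 (seek(23, SET)): offset=23
After 5 (read(5)): returned 'LA3YC', offset=28
After 6 (read(4)): returned '', offset=28
After 7 (seek(2, SET)): offset=2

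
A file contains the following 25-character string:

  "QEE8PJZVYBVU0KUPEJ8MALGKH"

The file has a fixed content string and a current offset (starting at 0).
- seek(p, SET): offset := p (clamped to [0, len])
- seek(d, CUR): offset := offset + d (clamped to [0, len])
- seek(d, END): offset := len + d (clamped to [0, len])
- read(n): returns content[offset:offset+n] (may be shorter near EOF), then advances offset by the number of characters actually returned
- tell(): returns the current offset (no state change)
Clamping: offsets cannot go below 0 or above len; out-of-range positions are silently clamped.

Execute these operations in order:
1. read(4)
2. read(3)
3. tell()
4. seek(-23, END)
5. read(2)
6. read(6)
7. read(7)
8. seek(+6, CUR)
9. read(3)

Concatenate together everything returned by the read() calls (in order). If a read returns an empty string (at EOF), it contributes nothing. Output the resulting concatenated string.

After 1 (read(4)): returned 'QEE8', offset=4
After 2 (read(3)): returned 'PJZ', offset=7
After 3 (tell()): offset=7
After 4 (seek(-23, END)): offset=2
After 5 (read(2)): returned 'E8', offset=4
After 6 (read(6)): returned 'PJZVYB', offset=10
After 7 (read(7)): returned 'VU0KUPE', offset=17
After 8 (seek(+6, CUR)): offset=23
After 9 (read(3)): returned 'KH', offset=25

Answer: QEE8PJZE8PJZVYBVU0KUPEKH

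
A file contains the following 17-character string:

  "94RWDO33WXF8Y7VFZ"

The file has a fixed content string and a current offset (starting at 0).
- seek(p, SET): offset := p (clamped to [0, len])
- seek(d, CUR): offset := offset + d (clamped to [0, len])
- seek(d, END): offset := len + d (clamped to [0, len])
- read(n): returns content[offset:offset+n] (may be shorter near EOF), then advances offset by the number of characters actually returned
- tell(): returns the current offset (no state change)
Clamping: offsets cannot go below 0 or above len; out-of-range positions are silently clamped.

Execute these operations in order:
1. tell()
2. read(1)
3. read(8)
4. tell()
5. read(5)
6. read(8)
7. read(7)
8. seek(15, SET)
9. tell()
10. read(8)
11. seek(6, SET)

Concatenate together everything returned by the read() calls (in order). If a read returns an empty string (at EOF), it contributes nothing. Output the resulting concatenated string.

Answer: 94RWDO33WXF8Y7VFZFZ

Derivation:
After 1 (tell()): offset=0
After 2 (read(1)): returned '9', offset=1
After 3 (read(8)): returned '4RWDO33W', offset=9
After 4 (tell()): offset=9
After 5 (read(5)): returned 'XF8Y7', offset=14
After 6 (read(8)): returned 'VFZ', offset=17
After 7 (read(7)): returned '', offset=17
After 8 (seek(15, SET)): offset=15
After 9 (tell()): offset=15
After 10 (read(8)): returned 'FZ', offset=17
After 11 (seek(6, SET)): offset=6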